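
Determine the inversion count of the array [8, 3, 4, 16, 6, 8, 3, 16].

Finding inversions in [8, 3, 4, 16, 6, 8, 3, 16]:

(0, 1): arr[0]=8 > arr[1]=3
(0, 2): arr[0]=8 > arr[2]=4
(0, 4): arr[0]=8 > arr[4]=6
(0, 6): arr[0]=8 > arr[6]=3
(2, 6): arr[2]=4 > arr[6]=3
(3, 4): arr[3]=16 > arr[4]=6
(3, 5): arr[3]=16 > arr[5]=8
(3, 6): arr[3]=16 > arr[6]=3
(4, 6): arr[4]=6 > arr[6]=3
(5, 6): arr[5]=8 > arr[6]=3

Total inversions: 10

The array has 10 inversion(s): (0,1), (0,2), (0,4), (0,6), (2,6), (3,4), (3,5), (3,6), (4,6), (5,6). Each pair (i,j) satisfies i < j and arr[i] > arr[j].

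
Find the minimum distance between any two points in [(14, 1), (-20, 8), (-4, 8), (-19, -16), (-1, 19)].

Computing all pairwise distances among 5 points:

d((14, 1), (-20, 8)) = 34.7131
d((14, 1), (-4, 8)) = 19.3132
d((14, 1), (-19, -16)) = 37.1214
d((14, 1), (-1, 19)) = 23.4307
d((-20, 8), (-4, 8)) = 16.0
d((-20, 8), (-19, -16)) = 24.0208
d((-20, 8), (-1, 19)) = 21.9545
d((-4, 8), (-19, -16)) = 28.3019
d((-4, 8), (-1, 19)) = 11.4018 <-- minimum
d((-19, -16), (-1, 19)) = 39.3573

Closest pair: (-4, 8) and (-1, 19) with distance 11.4018

The closest pair is (-4, 8) and (-1, 19) with Euclidean distance 11.4018. For 5 points, brute-force pairwise comparison is shown above. For large n, the divide-and-conquer algorithm (sort by x, recurse on halves, check the dividing strip) achieves O(n log n).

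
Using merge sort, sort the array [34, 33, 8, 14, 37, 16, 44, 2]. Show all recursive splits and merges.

Merge sort trace:

Split: [34, 33, 8, 14, 37, 16, 44, 2] -> [34, 33, 8, 14] and [37, 16, 44, 2]
  Split: [34, 33, 8, 14] -> [34, 33] and [8, 14]
    Split: [34, 33] -> [34] and [33]
    Merge: [34] + [33] -> [33, 34]
    Split: [8, 14] -> [8] and [14]
    Merge: [8] + [14] -> [8, 14]
  Merge: [33, 34] + [8, 14] -> [8, 14, 33, 34]
  Split: [37, 16, 44, 2] -> [37, 16] and [44, 2]
    Split: [37, 16] -> [37] and [16]
    Merge: [37] + [16] -> [16, 37]
    Split: [44, 2] -> [44] and [2]
    Merge: [44] + [2] -> [2, 44]
  Merge: [16, 37] + [2, 44] -> [2, 16, 37, 44]
Merge: [8, 14, 33, 34] + [2, 16, 37, 44] -> [2, 8, 14, 16, 33, 34, 37, 44]

Final sorted array: [2, 8, 14, 16, 33, 34, 37, 44]

The merge sort proceeds by recursively splitting the array and merging sorted halves.
After all merges, the sorted array is [2, 8, 14, 16, 33, 34, 37, 44].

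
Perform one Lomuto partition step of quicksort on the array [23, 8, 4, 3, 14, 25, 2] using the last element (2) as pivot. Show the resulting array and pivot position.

Lomuto partition with pivot = 2:

Initial array: [23, 8, 4, 3, 14, 25, 2]

arr[0]=23 > 2: no swap
arr[1]=8 > 2: no swap
arr[2]=4 > 2: no swap
arr[3]=3 > 2: no swap
arr[4]=14 > 2: no swap
arr[5]=25 > 2: no swap

Place pivot at position 0: [2, 8, 4, 3, 14, 25, 23]
Pivot position: 0

After partitioning with pivot 2, the array becomes [2, 8, 4, 3, 14, 25, 23]. The pivot is placed at index 0. All elements to the left of the pivot are <= 2, and all elements to the right are > 2.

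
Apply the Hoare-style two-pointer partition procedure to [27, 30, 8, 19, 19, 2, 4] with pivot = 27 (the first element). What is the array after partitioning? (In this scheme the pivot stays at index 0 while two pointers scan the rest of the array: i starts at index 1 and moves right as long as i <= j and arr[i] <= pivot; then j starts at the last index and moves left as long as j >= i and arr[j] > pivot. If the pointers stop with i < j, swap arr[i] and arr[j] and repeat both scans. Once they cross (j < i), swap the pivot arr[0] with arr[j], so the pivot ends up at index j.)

Hoare-style two-pointer partition with pivot = 27:

Initial array: [27, 30, 8, 19, 19, 2, 4]

Pointers start at i = 1, j = 6.
i stops at index 1 (arr[1]=30 > 27), j stops at index 6 (arr[6]=4 <= 27): swap arr[1] and arr[6], array becomes [27, 4, 8, 19, 19, 2, 30]
i ends at 6, j ends at 5: the pointers have crossed (j < i), so scanning stops.

Swap pivot arr[0] with arr[5] to place pivot at position 5: [2, 4, 8, 19, 19, 27, 30]
Pivot position: 5

After partitioning with pivot 27, the array becomes [2, 4, 8, 19, 19, 27, 30]. The pivot is placed at index 5. All elements to the left of the pivot are <= 27, and all elements to the right are > 27.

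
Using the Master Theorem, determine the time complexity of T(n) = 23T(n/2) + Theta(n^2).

Master Theorem for T(n) = 23T(n/2) + O(n^2):

a = 23, b = 2, c = 2
log_b(a) = log_2(23) = 4.5236

Case 1: c = 2 < log_2(23) = 4.5236
T(n) = O(n^(log_2 23))

For T(n) = 23T(n/2) + O(n^2): log_2(23) = 4.5236. This is Case 1 of the Master Theorem (c < log_b(a), work dominated by leaves), giving O(n^(log_2 23)).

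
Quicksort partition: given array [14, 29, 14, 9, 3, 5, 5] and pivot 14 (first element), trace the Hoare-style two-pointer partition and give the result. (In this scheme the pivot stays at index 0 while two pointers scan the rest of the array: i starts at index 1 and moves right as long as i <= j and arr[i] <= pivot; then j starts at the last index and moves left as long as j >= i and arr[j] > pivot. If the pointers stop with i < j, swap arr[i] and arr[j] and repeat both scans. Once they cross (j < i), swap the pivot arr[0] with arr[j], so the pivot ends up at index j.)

Hoare-style two-pointer partition with pivot = 14:

Initial array: [14, 29, 14, 9, 3, 5, 5]

Pointers start at i = 1, j = 6.
i stops at index 1 (arr[1]=29 > 14), j stops at index 6 (arr[6]=5 <= 14): swap arr[1] and arr[6], array becomes [14, 5, 14, 9, 3, 5, 29]
i ends at 6, j ends at 5: the pointers have crossed (j < i), so scanning stops.

Swap pivot arr[0] with arr[5] to place pivot at position 5: [5, 5, 14, 9, 3, 14, 29]
Pivot position: 5

After partitioning with pivot 14, the array becomes [5, 5, 14, 9, 3, 14, 29]. The pivot is placed at index 5. All elements to the left of the pivot are <= 14, and all elements to the right are > 14.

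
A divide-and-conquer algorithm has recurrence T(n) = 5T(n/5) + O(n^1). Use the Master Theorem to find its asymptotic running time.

Master Theorem for T(n) = 5T(n/5) + O(n^1):

a = 5, b = 5, c = 1
log_b(a) = log_5(5) = 1.0000

Case 2: c = 1 = log_5(5) = 1.0000
T(n) = O(n^1 log n) = O(n log n)

For T(n) = 5T(n/5) + O(n^1): log_5(5) = 1.0000. This is Case 2 of the Master Theorem (c = log_b(a), equal work at all levels), giving O(n log n).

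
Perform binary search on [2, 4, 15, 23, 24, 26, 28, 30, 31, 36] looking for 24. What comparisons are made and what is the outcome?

Binary search for 24 in [2, 4, 15, 23, 24, 26, 28, 30, 31, 36]:

lo=0, hi=9, mid=4, arr[mid]=24 -> Found target at index 4!

Binary search finds 24 at index 4 after 1 comparisons. The search repeatedly halves the search space by comparing with the middle element.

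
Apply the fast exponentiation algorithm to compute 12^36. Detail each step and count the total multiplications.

Computing 12^36 by squaring (build up from 12^1; each line after the first costs one multiplication):

12^1 = 12
12^2 = (12^1)^2 = 12^2 = 144
12^4 = (12^2)^2 = 144^2 = 20736
12^8 = (12^4)^2 = 20736^2 = 429981696
12^9 = 12 * 12^8 = 12 * 429981696 = 5159780352
12^18 = (12^9)^2 = 5159780352^2 = 26623333280885243904
12^36 = (12^18)^2 = 26623333280885243904^2 = 708801874985091845381344307009569161216

Result: 708801874985091845381344307009569161216
Multiplications needed: 6 (6 lines after 12^1)

12^36 = 708801874985091845381344307009569161216. Using exponentiation by squaring, this requires 6 multiplications. The key idea: if the exponent is even, square the half-power; if odd, multiply by the base once.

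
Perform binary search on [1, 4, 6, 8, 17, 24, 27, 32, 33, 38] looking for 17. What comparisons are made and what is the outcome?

Binary search for 17 in [1, 4, 6, 8, 17, 24, 27, 32, 33, 38]:

lo=0, hi=9, mid=4, arr[mid]=17 -> Found target at index 4!

Binary search finds 17 at index 4 after 1 comparisons. The search repeatedly halves the search space by comparing with the middle element.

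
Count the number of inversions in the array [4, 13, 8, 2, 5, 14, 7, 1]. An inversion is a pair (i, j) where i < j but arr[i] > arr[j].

Finding inversions in [4, 13, 8, 2, 5, 14, 7, 1]:

(0, 3): arr[0]=4 > arr[3]=2
(0, 7): arr[0]=4 > arr[7]=1
(1, 2): arr[1]=13 > arr[2]=8
(1, 3): arr[1]=13 > arr[3]=2
(1, 4): arr[1]=13 > arr[4]=5
(1, 6): arr[1]=13 > arr[6]=7
(1, 7): arr[1]=13 > arr[7]=1
(2, 3): arr[2]=8 > arr[3]=2
(2, 4): arr[2]=8 > arr[4]=5
(2, 6): arr[2]=8 > arr[6]=7
(2, 7): arr[2]=8 > arr[7]=1
(3, 7): arr[3]=2 > arr[7]=1
(4, 7): arr[4]=5 > arr[7]=1
(5, 6): arr[5]=14 > arr[6]=7
(5, 7): arr[5]=14 > arr[7]=1
(6, 7): arr[6]=7 > arr[7]=1

Total inversions: 16

The array has 16 inversion(s): (0,3), (0,7), (1,2), (1,3), (1,4), (1,6), (1,7), (2,3), (2,4), (2,6), (2,7), (3,7), (4,7), (5,6), (5,7), (6,7). Each pair (i,j) satisfies i < j and arr[i] > arr[j].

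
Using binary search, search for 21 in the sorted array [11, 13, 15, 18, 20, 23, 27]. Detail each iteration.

Binary search for 21 in [11, 13, 15, 18, 20, 23, 27]:

lo=0, hi=6, mid=3, arr[mid]=18 -> 18 < 21, search right half
lo=4, hi=6, mid=5, arr[mid]=23 -> 23 > 21, search left half
lo=4, hi=4, mid=4, arr[mid]=20 -> 20 < 21, search right half
lo=5 > hi=4, target 21 not found

Binary search determines that 21 is not in the array after 3 comparisons. The search space was exhausted without finding the target.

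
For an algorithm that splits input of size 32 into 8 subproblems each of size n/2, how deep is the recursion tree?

For divide and conquer with division factor 2:

Problem sizes at each level:
Level 0: 32
Level 1: 16
Level 2: 8
Level 3: 4
Level 4: 2
Level 5: 1

The root is level 0 and the size-1 base case is level 5 (the tree spans levels 0 through 5, i.e. 6 levels counting the root), so the depth is the number of divisions: log_2(32) = 5

The recursion tree depth is log_2(32) = 5. At each level, the problem size is divided by 2, so it takes 5 divisions to reduce to a base case of size 1. The algorithm makes 8 recursive calls at each level.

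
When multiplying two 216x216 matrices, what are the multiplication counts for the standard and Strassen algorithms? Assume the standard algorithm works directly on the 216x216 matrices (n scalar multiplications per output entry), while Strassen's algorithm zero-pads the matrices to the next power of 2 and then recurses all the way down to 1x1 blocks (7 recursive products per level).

Matrix multiplication for 216x216 matrices:

Strassen's algorithm requires power-of-2 dimensions. Pad 216x216 to 256x256 (next power of 2).

Standard algorithm: 216^3 = 10077696 multiplications
Strassen's algorithm: 7^(log2(256)) = 7^8 = 5764801 multiplications
Savings: 10077696 - 5764801 = 4312895 multiplications

Standard: 10077696 multiplications (216^3). Strassen: 5764801 multiplications (7^8, after padding to 256x256). Strassen reduces 8 recursive multiplications to 7 at each level.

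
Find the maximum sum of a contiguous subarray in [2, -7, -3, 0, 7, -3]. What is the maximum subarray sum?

Using Kadane's algorithm on [2, -7, -3, 0, 7, -3]:

Scanning through the array:
Position 1 (value -7): max_ending_here = -5, max_so_far = 2
Position 2 (value -3): max_ending_here = -3, max_so_far = 2
Position 3 (value 0): max_ending_here = 0, max_so_far = 2
Position 4 (value 7): max_ending_here = 7, max_so_far = 7
Position 5 (value -3): max_ending_here = 4, max_so_far = 7

Maximum subarray: [0, 7]
Maximum sum: 7

The maximum subarray is [0, 7] with sum 7. This subarray runs from index 3 to index 4.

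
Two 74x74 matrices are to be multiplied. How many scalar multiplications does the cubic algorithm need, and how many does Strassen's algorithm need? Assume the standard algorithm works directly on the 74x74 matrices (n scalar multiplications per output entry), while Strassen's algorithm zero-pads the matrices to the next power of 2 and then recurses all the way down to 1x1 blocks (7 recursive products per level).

Matrix multiplication for 74x74 matrices:

Strassen's algorithm requires power-of-2 dimensions. Pad 74x74 to 128x128 (next power of 2).

Standard algorithm: 74^3 = 405224 multiplications
Strassen's algorithm: 7^(log2(128)) = 7^7 = 823543 multiplications
Difference: 405224 - 823543 = -418319 (Strassen uses MORE here due to padding overhead — for small or just-over-power-of-2 n, padding can outweigh the per-level savings)

Standard: 405224 multiplications (74^3). Strassen: 823543 multiplications (7^7, after padding to 128x128). Strassen reduces 8 recursive multiplications to 7 at each level.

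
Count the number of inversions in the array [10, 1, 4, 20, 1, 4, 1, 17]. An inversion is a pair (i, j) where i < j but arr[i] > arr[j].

Finding inversions in [10, 1, 4, 20, 1, 4, 1, 17]:

(0, 1): arr[0]=10 > arr[1]=1
(0, 2): arr[0]=10 > arr[2]=4
(0, 4): arr[0]=10 > arr[4]=1
(0, 5): arr[0]=10 > arr[5]=4
(0, 6): arr[0]=10 > arr[6]=1
(2, 4): arr[2]=4 > arr[4]=1
(2, 6): arr[2]=4 > arr[6]=1
(3, 4): arr[3]=20 > arr[4]=1
(3, 5): arr[3]=20 > arr[5]=4
(3, 6): arr[3]=20 > arr[6]=1
(3, 7): arr[3]=20 > arr[7]=17
(5, 6): arr[5]=4 > arr[6]=1

Total inversions: 12

The array has 12 inversion(s): (0,1), (0,2), (0,4), (0,5), (0,6), (2,4), (2,6), (3,4), (3,5), (3,6), (3,7), (5,6). Each pair (i,j) satisfies i < j and arr[i] > arr[j].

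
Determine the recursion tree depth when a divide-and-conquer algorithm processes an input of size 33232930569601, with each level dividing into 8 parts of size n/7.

For divide and conquer with division factor 7:

Problem sizes at each level:
Level 0: 33232930569601
Level 1: 4747561509943
Level 2: 678223072849
Level 3: 96889010407
Level 4: 13841287201
Level 5: 1977326743
Level 6: 282475249
Level 7: 40353607
Level 8: 5764801
Level 9: 823543
Level 10: 117649
Level 11: 16807
Level 12: 2401
Level 13: 343
Level 14: 49
Level 15: 7
Level 16: 1

The root is level 0 and the size-1 base case is level 16 (the tree spans levels 0 through 16, i.e. 17 levels counting the root), so the depth is the number of divisions: log_7(33232930569601) = 16

The recursion tree depth is log_7(33232930569601) = 16. At each level, the problem size is divided by 7, so it takes 16 divisions to reduce to a base case of size 1. The algorithm makes 8 recursive calls at each level.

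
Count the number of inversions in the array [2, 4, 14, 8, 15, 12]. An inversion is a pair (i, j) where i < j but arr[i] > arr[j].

Finding inversions in [2, 4, 14, 8, 15, 12]:

(2, 3): arr[2]=14 > arr[3]=8
(2, 5): arr[2]=14 > arr[5]=12
(4, 5): arr[4]=15 > arr[5]=12

Total inversions: 3

The array has 3 inversion(s): (2,3), (2,5), (4,5). Each pair (i,j) satisfies i < j and arr[i] > arr[j].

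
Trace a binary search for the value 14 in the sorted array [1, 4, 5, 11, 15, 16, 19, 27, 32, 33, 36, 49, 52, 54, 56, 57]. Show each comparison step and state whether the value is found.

Binary search for 14 in [1, 4, 5, 11, 15, 16, 19, 27, 32, 33, 36, 49, 52, 54, 56, 57]:

lo=0, hi=15, mid=7, arr[mid]=27 -> 27 > 14, search left half
lo=0, hi=6, mid=3, arr[mid]=11 -> 11 < 14, search right half
lo=4, hi=6, mid=5, arr[mid]=16 -> 16 > 14, search left half
lo=4, hi=4, mid=4, arr[mid]=15 -> 15 > 14, search left half
lo=4 > hi=3, target 14 not found

Binary search determines that 14 is not in the array after 4 comparisons. The search space was exhausted without finding the target.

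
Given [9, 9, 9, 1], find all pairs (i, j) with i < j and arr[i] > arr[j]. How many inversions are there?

Finding inversions in [9, 9, 9, 1]:

(0, 3): arr[0]=9 > arr[3]=1
(1, 3): arr[1]=9 > arr[3]=1
(2, 3): arr[2]=9 > arr[3]=1

Total inversions: 3

The array has 3 inversion(s): (0,3), (1,3), (2,3). Each pair (i,j) satisfies i < j and arr[i] > arr[j].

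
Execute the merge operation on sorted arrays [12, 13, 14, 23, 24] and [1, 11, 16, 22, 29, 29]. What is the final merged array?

Merging process:

Compare 12 vs 1: take 1 from right. Merged: [1]
Compare 12 vs 11: take 11 from right. Merged: [1, 11]
Compare 12 vs 16: take 12 from left. Merged: [1, 11, 12]
Compare 13 vs 16: take 13 from left. Merged: [1, 11, 12, 13]
Compare 14 vs 16: take 14 from left. Merged: [1, 11, 12, 13, 14]
Compare 23 vs 16: take 16 from right. Merged: [1, 11, 12, 13, 14, 16]
Compare 23 vs 22: take 22 from right. Merged: [1, 11, 12, 13, 14, 16, 22]
Compare 23 vs 29: take 23 from left. Merged: [1, 11, 12, 13, 14, 16, 22, 23]
Compare 24 vs 29: take 24 from left. Merged: [1, 11, 12, 13, 14, 16, 22, 23, 24]
Append remaining from right: [29, 29]. Merged: [1, 11, 12, 13, 14, 16, 22, 23, 24, 29, 29]

Final merged array: [1, 11, 12, 13, 14, 16, 22, 23, 24, 29, 29]
Total comparisons: 9

The merged array is [1, 11, 12, 13, 14, 16, 22, 23, 24, 29, 29], requiring 9 comparisons. The merge step runs in O(n) time where n is the total number of elements.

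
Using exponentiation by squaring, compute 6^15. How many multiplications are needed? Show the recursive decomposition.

Computing 6^15 by squaring (build up from 6^1; each line after the first costs one multiplication):

6^1 = 6
6^2 = (6^1)^2 = 6^2 = 36
6^3 = 6 * 6^2 = 6 * 36 = 216
6^6 = (6^3)^2 = 216^2 = 46656
6^7 = 6 * 6^6 = 6 * 46656 = 279936
6^14 = (6^7)^2 = 279936^2 = 78364164096
6^15 = 6 * 6^14 = 6 * 78364164096 = 470184984576

Result: 470184984576
Multiplications needed: 6 (6 lines after 6^1)

6^15 = 470184984576. Using exponentiation by squaring, this requires 6 multiplications. The key idea: if the exponent is even, square the half-power; if odd, multiply by the base once.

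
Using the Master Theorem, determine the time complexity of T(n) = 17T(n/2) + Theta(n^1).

Master Theorem for T(n) = 17T(n/2) + O(n^1):

a = 17, b = 2, c = 1
log_b(a) = log_2(17) = 4.0875

Case 1: c = 1 < log_2(17) = 4.0875
T(n) = O(n^(log_2 17))

For T(n) = 17T(n/2) + O(n^1): log_2(17) = 4.0875. This is Case 1 of the Master Theorem (c < log_b(a), work dominated by leaves), giving O(n^(log_2 17)).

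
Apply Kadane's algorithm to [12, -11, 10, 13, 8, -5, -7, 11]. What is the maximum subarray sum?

Using Kadane's algorithm on [12, -11, 10, 13, 8, -5, -7, 11]:

Scanning through the array:
Position 1 (value -11): max_ending_here = 1, max_so_far = 12
Position 2 (value 10): max_ending_here = 11, max_so_far = 12
Position 3 (value 13): max_ending_here = 24, max_so_far = 24
Position 4 (value 8): max_ending_here = 32, max_so_far = 32
Position 5 (value -5): max_ending_here = 27, max_so_far = 32
Position 6 (value -7): max_ending_here = 20, max_so_far = 32
Position 7 (value 11): max_ending_here = 31, max_so_far = 32

Maximum subarray: [12, -11, 10, 13, 8]
Maximum sum: 32

The maximum subarray is [12, -11, 10, 13, 8] with sum 32. This subarray runs from index 0 to index 4.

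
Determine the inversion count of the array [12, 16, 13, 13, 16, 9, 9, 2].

Finding inversions in [12, 16, 13, 13, 16, 9, 9, 2]:

(0, 5): arr[0]=12 > arr[5]=9
(0, 6): arr[0]=12 > arr[6]=9
(0, 7): arr[0]=12 > arr[7]=2
(1, 2): arr[1]=16 > arr[2]=13
(1, 3): arr[1]=16 > arr[3]=13
(1, 5): arr[1]=16 > arr[5]=9
(1, 6): arr[1]=16 > arr[6]=9
(1, 7): arr[1]=16 > arr[7]=2
(2, 5): arr[2]=13 > arr[5]=9
(2, 6): arr[2]=13 > arr[6]=9
(2, 7): arr[2]=13 > arr[7]=2
(3, 5): arr[3]=13 > arr[5]=9
(3, 6): arr[3]=13 > arr[6]=9
(3, 7): arr[3]=13 > arr[7]=2
(4, 5): arr[4]=16 > arr[5]=9
(4, 6): arr[4]=16 > arr[6]=9
(4, 7): arr[4]=16 > arr[7]=2
(5, 7): arr[5]=9 > arr[7]=2
(6, 7): arr[6]=9 > arr[7]=2

Total inversions: 19

The array has 19 inversion(s): (0,5), (0,6), (0,7), (1,2), (1,3), (1,5), (1,6), (1,7), (2,5), (2,6), (2,7), (3,5), (3,6), (3,7), (4,5), (4,6), (4,7), (5,7), (6,7). Each pair (i,j) satisfies i < j and arr[i] > arr[j].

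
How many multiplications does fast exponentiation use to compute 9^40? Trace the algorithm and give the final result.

Computing 9^40 by squaring (build up from 9^1; each line after the first costs one multiplication):

9^1 = 9
9^2 = (9^1)^2 = 9^2 = 81
9^4 = (9^2)^2 = 81^2 = 6561
9^5 = 9 * 9^4 = 9 * 6561 = 59049
9^10 = (9^5)^2 = 59049^2 = 3486784401
9^20 = (9^10)^2 = 3486784401^2 = 12157665459056928801
9^40 = (9^20)^2 = 12157665459056928801^2 = 147808829414345923316083210206383297601

Result: 147808829414345923316083210206383297601
Multiplications needed: 6 (6 lines after 9^1)

9^40 = 147808829414345923316083210206383297601. Using exponentiation by squaring, this requires 6 multiplications. The key idea: if the exponent is even, square the half-power; if odd, multiply by the base once.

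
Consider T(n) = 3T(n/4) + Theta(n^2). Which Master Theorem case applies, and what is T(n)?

Master Theorem for T(n) = 3T(n/4) + O(n^2):

a = 3, b = 4, c = 2
log_b(a) = log_4(3) = 0.7925

Case 3: c = 2 > log_4(3) = 0.7925
T(n) = O(n^2) = O(n^2)

For T(n) = 3T(n/4) + O(n^2): log_4(3) = 0.7925. This is Case 3 of the Master Theorem (c > log_b(a), work dominated by root), giving O(n^2).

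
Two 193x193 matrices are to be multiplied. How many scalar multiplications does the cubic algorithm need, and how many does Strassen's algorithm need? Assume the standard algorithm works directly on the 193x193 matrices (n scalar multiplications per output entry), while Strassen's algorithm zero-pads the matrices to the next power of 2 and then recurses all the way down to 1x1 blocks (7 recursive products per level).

Matrix multiplication for 193x193 matrices:

Strassen's algorithm requires power-of-2 dimensions. Pad 193x193 to 256x256 (next power of 2).

Standard algorithm: 193^3 = 7189057 multiplications
Strassen's algorithm: 7^(log2(256)) = 7^8 = 5764801 multiplications
Savings: 7189057 - 5764801 = 1424256 multiplications

Standard: 7189057 multiplications (193^3). Strassen: 5764801 multiplications (7^8, after padding to 256x256). Strassen reduces 8 recursive multiplications to 7 at each level.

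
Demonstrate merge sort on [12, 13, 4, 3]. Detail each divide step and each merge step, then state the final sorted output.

Merge sort trace:

Split: [12, 13, 4, 3] -> [12, 13] and [4, 3]
  Split: [12, 13] -> [12] and [13]
  Merge: [12] + [13] -> [12, 13]
  Split: [4, 3] -> [4] and [3]
  Merge: [4] + [3] -> [3, 4]
Merge: [12, 13] + [3, 4] -> [3, 4, 12, 13]

Final sorted array: [3, 4, 12, 13]

The merge sort proceeds by recursively splitting the array and merging sorted halves.
After all merges, the sorted array is [3, 4, 12, 13].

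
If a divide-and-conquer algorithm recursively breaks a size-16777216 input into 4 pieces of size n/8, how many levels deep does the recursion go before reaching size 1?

For divide and conquer with division factor 8:

Problem sizes at each level:
Level 0: 16777216
Level 1: 2097152
Level 2: 262144
Level 3: 32768
Level 4: 4096
Level 5: 512
Level 6: 64
Level 7: 8
Level 8: 1

The root is level 0 and the size-1 base case is level 8 (the tree spans levels 0 through 8, i.e. 9 levels counting the root), so the depth is the number of divisions: log_8(16777216) = 8

The recursion tree depth is log_8(16777216) = 8. At each level, the problem size is divided by 8, so it takes 8 divisions to reduce to a base case of size 1. The algorithm makes 4 recursive calls at each level.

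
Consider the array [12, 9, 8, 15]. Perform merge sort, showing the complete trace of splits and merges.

Merge sort trace:

Split: [12, 9, 8, 15] -> [12, 9] and [8, 15]
  Split: [12, 9] -> [12] and [9]
  Merge: [12] + [9] -> [9, 12]
  Split: [8, 15] -> [8] and [15]
  Merge: [8] + [15] -> [8, 15]
Merge: [9, 12] + [8, 15] -> [8, 9, 12, 15]

Final sorted array: [8, 9, 12, 15]

The merge sort proceeds by recursively splitting the array and merging sorted halves.
After all merges, the sorted array is [8, 9, 12, 15].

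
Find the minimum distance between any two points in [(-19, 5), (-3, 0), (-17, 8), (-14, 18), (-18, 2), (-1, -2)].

Computing all pairwise distances among 6 points:

d((-19, 5), (-3, 0)) = 16.7631
d((-19, 5), (-17, 8)) = 3.6056
d((-19, 5), (-14, 18)) = 13.9284
d((-19, 5), (-18, 2)) = 3.1623
d((-19, 5), (-1, -2)) = 19.3132
d((-3, 0), (-17, 8)) = 16.1245
d((-3, 0), (-14, 18)) = 21.095
d((-3, 0), (-18, 2)) = 15.1327
d((-3, 0), (-1, -2)) = 2.8284 <-- minimum
d((-17, 8), (-14, 18)) = 10.4403
d((-17, 8), (-18, 2)) = 6.0828
d((-17, 8), (-1, -2)) = 18.868
d((-14, 18), (-18, 2)) = 16.4924
d((-14, 18), (-1, -2)) = 23.8537
d((-18, 2), (-1, -2)) = 17.4642

Closest pair: (-3, 0) and (-1, -2) with distance 2.8284

The closest pair is (-3, 0) and (-1, -2) with Euclidean distance 2.8284. For 6 points, brute-force pairwise comparison is shown above. For large n, the divide-and-conquer algorithm (sort by x, recurse on halves, check the dividing strip) achieves O(n log n).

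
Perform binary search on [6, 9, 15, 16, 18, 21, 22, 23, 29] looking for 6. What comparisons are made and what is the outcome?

Binary search for 6 in [6, 9, 15, 16, 18, 21, 22, 23, 29]:

lo=0, hi=8, mid=4, arr[mid]=18 -> 18 > 6, search left half
lo=0, hi=3, mid=1, arr[mid]=9 -> 9 > 6, search left half
lo=0, hi=0, mid=0, arr[mid]=6 -> Found target at index 0!

Binary search finds 6 at index 0 after 3 comparisons. The search repeatedly halves the search space by comparing with the middle element.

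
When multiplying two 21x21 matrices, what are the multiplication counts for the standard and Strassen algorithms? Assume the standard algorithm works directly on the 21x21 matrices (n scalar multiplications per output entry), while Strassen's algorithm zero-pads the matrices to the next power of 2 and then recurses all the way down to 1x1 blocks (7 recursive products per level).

Matrix multiplication for 21x21 matrices:

Strassen's algorithm requires power-of-2 dimensions. Pad 21x21 to 32x32 (next power of 2).

Standard algorithm: 21^3 = 9261 multiplications
Strassen's algorithm: 7^(log2(32)) = 7^5 = 16807 multiplications
Difference: 9261 - 16807 = -7546 (Strassen uses MORE here due to padding overhead — for small or just-over-power-of-2 n, padding can outweigh the per-level savings)

Standard: 9261 multiplications (21^3). Strassen: 16807 multiplications (7^5, after padding to 32x32). Strassen reduces 8 recursive multiplications to 7 at each level.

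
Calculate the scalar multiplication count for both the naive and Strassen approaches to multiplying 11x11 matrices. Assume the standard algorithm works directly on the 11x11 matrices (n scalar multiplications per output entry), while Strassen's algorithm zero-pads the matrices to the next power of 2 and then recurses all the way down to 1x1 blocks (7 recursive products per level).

Matrix multiplication for 11x11 matrices:

Strassen's algorithm requires power-of-2 dimensions. Pad 11x11 to 16x16 (next power of 2).

Standard algorithm: 11^3 = 1331 multiplications
Strassen's algorithm: 7^(log2(16)) = 7^4 = 2401 multiplications
Difference: 1331 - 2401 = -1070 (Strassen uses MORE here due to padding overhead — for small or just-over-power-of-2 n, padding can outweigh the per-level savings)

Standard: 1331 multiplications (11^3). Strassen: 2401 multiplications (7^4, after padding to 16x16). Strassen reduces 8 recursive multiplications to 7 at each level.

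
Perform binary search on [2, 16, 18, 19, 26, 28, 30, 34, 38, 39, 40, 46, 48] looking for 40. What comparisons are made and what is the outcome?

Binary search for 40 in [2, 16, 18, 19, 26, 28, 30, 34, 38, 39, 40, 46, 48]:

lo=0, hi=12, mid=6, arr[mid]=30 -> 30 < 40, search right half
lo=7, hi=12, mid=9, arr[mid]=39 -> 39 < 40, search right half
lo=10, hi=12, mid=11, arr[mid]=46 -> 46 > 40, search left half
lo=10, hi=10, mid=10, arr[mid]=40 -> Found target at index 10!

Binary search finds 40 at index 10 after 4 comparisons. The search repeatedly halves the search space by comparing with the middle element.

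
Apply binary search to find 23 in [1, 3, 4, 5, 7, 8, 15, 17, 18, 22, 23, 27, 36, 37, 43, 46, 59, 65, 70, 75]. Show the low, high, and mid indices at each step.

Binary search for 23 in [1, 3, 4, 5, 7, 8, 15, 17, 18, 22, 23, 27, 36, 37, 43, 46, 59, 65, 70, 75]:

lo=0, hi=19, mid=9, arr[mid]=22 -> 22 < 23, search right half
lo=10, hi=19, mid=14, arr[mid]=43 -> 43 > 23, search left half
lo=10, hi=13, mid=11, arr[mid]=27 -> 27 > 23, search left half
lo=10, hi=10, mid=10, arr[mid]=23 -> Found target at index 10!

Binary search finds 23 at index 10 after 4 comparisons. The search repeatedly halves the search space by comparing with the middle element.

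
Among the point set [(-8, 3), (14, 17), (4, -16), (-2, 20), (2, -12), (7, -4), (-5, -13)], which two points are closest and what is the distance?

Computing all pairwise distances among 7 points:

d((-8, 3), (14, 17)) = 26.0768
d((-8, 3), (4, -16)) = 22.4722
d((-8, 3), (-2, 20)) = 18.0278
d((-8, 3), (2, -12)) = 18.0278
d((-8, 3), (7, -4)) = 16.5529
d((-8, 3), (-5, -13)) = 16.2788
d((14, 17), (4, -16)) = 34.4819
d((14, 17), (-2, 20)) = 16.2788
d((14, 17), (2, -12)) = 31.3847
d((14, 17), (7, -4)) = 22.1359
d((14, 17), (-5, -13)) = 35.5106
d((4, -16), (-2, 20)) = 36.4966
d((4, -16), (2, -12)) = 4.4721 <-- minimum
d((4, -16), (7, -4)) = 12.3693
d((4, -16), (-5, -13)) = 9.4868
d((-2, 20), (2, -12)) = 32.249
d((-2, 20), (7, -4)) = 25.632
d((-2, 20), (-5, -13)) = 33.1361
d((2, -12), (7, -4)) = 9.434
d((2, -12), (-5, -13)) = 7.0711
d((7, -4), (-5, -13)) = 15.0

Closest pair: (4, -16) and (2, -12) with distance 4.4721

The closest pair is (4, -16) and (2, -12) with Euclidean distance 4.4721. For 7 points, brute-force pairwise comparison is shown above. For large n, the divide-and-conquer algorithm (sort by x, recurse on halves, check the dividing strip) achieves O(n log n).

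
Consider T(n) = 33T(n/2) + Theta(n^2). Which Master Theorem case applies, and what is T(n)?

Master Theorem for T(n) = 33T(n/2) + O(n^2):

a = 33, b = 2, c = 2
log_b(a) = log_2(33) = 5.0444

Case 1: c = 2 < log_2(33) = 5.0444
T(n) = O(n^(log_2 33))

For T(n) = 33T(n/2) + O(n^2): log_2(33) = 5.0444. This is Case 1 of the Master Theorem (c < log_b(a), work dominated by leaves), giving O(n^(log_2 33)).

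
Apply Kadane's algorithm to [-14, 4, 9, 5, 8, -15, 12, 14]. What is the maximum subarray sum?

Using Kadane's algorithm on [-14, 4, 9, 5, 8, -15, 12, 14]:

Scanning through the array:
Position 1 (value 4): max_ending_here = 4, max_so_far = 4
Position 2 (value 9): max_ending_here = 13, max_so_far = 13
Position 3 (value 5): max_ending_here = 18, max_so_far = 18
Position 4 (value 8): max_ending_here = 26, max_so_far = 26
Position 5 (value -15): max_ending_here = 11, max_so_far = 26
Position 6 (value 12): max_ending_here = 23, max_so_far = 26
Position 7 (value 14): max_ending_here = 37, max_so_far = 37

Maximum subarray: [4, 9, 5, 8, -15, 12, 14]
Maximum sum: 37

The maximum subarray is [4, 9, 5, 8, -15, 12, 14] with sum 37. This subarray runs from index 1 to index 7.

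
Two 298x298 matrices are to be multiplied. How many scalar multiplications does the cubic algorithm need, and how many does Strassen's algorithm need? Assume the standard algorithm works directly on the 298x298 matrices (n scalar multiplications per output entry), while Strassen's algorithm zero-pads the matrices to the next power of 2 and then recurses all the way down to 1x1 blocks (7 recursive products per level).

Matrix multiplication for 298x298 matrices:

Strassen's algorithm requires power-of-2 dimensions. Pad 298x298 to 512x512 (next power of 2).

Standard algorithm: 298^3 = 26463592 multiplications
Strassen's algorithm: 7^(log2(512)) = 7^9 = 40353607 multiplications
Difference: 26463592 - 40353607 = -13890015 (Strassen uses MORE here due to padding overhead — for small or just-over-power-of-2 n, padding can outweigh the per-level savings)

Standard: 26463592 multiplications (298^3). Strassen: 40353607 multiplications (7^9, after padding to 512x512). Strassen reduces 8 recursive multiplications to 7 at each level.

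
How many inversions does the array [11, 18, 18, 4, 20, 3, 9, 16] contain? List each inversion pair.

Finding inversions in [11, 18, 18, 4, 20, 3, 9, 16]:

(0, 3): arr[0]=11 > arr[3]=4
(0, 5): arr[0]=11 > arr[5]=3
(0, 6): arr[0]=11 > arr[6]=9
(1, 3): arr[1]=18 > arr[3]=4
(1, 5): arr[1]=18 > arr[5]=3
(1, 6): arr[1]=18 > arr[6]=9
(1, 7): arr[1]=18 > arr[7]=16
(2, 3): arr[2]=18 > arr[3]=4
(2, 5): arr[2]=18 > arr[5]=3
(2, 6): arr[2]=18 > arr[6]=9
(2, 7): arr[2]=18 > arr[7]=16
(3, 5): arr[3]=4 > arr[5]=3
(4, 5): arr[4]=20 > arr[5]=3
(4, 6): arr[4]=20 > arr[6]=9
(4, 7): arr[4]=20 > arr[7]=16

Total inversions: 15

The array has 15 inversion(s): (0,3), (0,5), (0,6), (1,3), (1,5), (1,6), (1,7), (2,3), (2,5), (2,6), (2,7), (3,5), (4,5), (4,6), (4,7). Each pair (i,j) satisfies i < j and arr[i] > arr[j].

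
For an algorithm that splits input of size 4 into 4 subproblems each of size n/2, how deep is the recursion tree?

For divide and conquer with division factor 2:

Problem sizes at each level:
Level 0: 4
Level 1: 2
Level 2: 1

The root is level 0 and the size-1 base case is level 2 (the tree spans levels 0 through 2, i.e. 3 levels counting the root), so the depth is the number of divisions: log_2(4) = 2

The recursion tree depth is log_2(4) = 2. At each level, the problem size is divided by 2, so it takes 2 divisions to reduce to a base case of size 1. The algorithm makes 4 recursive calls at each level.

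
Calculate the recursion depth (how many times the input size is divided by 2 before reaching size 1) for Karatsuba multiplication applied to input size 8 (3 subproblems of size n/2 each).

For divide and conquer with division factor 2:

Problem sizes at each level:
Level 0: 8
Level 1: 4
Level 2: 2
Level 3: 1

The root is level 0 and the size-1 base case is level 3 (the tree spans levels 0 through 3, i.e. 4 levels counting the root), so the depth is the number of divisions: log_2(8) = 3

The recursion tree depth is log_2(8) = 3. At each level, the problem size is divided by 2, so it takes 3 divisions to reduce to a base case of size 1. The algorithm makes 3 recursive calls at each level.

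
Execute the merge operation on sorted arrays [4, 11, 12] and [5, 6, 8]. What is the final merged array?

Merging process:

Compare 4 vs 5: take 4 from left. Merged: [4]
Compare 11 vs 5: take 5 from right. Merged: [4, 5]
Compare 11 vs 6: take 6 from right. Merged: [4, 5, 6]
Compare 11 vs 8: take 8 from right. Merged: [4, 5, 6, 8]
Append remaining from left: [11, 12]. Merged: [4, 5, 6, 8, 11, 12]

Final merged array: [4, 5, 6, 8, 11, 12]
Total comparisons: 4

The merged array is [4, 5, 6, 8, 11, 12], requiring 4 comparisons. The merge step runs in O(n) time where n is the total number of elements.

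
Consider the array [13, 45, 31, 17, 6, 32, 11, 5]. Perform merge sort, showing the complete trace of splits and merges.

Merge sort trace:

Split: [13, 45, 31, 17, 6, 32, 11, 5] -> [13, 45, 31, 17] and [6, 32, 11, 5]
  Split: [13, 45, 31, 17] -> [13, 45] and [31, 17]
    Split: [13, 45] -> [13] and [45]
    Merge: [13] + [45] -> [13, 45]
    Split: [31, 17] -> [31] and [17]
    Merge: [31] + [17] -> [17, 31]
  Merge: [13, 45] + [17, 31] -> [13, 17, 31, 45]
  Split: [6, 32, 11, 5] -> [6, 32] and [11, 5]
    Split: [6, 32] -> [6] and [32]
    Merge: [6] + [32] -> [6, 32]
    Split: [11, 5] -> [11] and [5]
    Merge: [11] + [5] -> [5, 11]
  Merge: [6, 32] + [5, 11] -> [5, 6, 11, 32]
Merge: [13, 17, 31, 45] + [5, 6, 11, 32] -> [5, 6, 11, 13, 17, 31, 32, 45]

Final sorted array: [5, 6, 11, 13, 17, 31, 32, 45]

The merge sort proceeds by recursively splitting the array and merging sorted halves.
After all merges, the sorted array is [5, 6, 11, 13, 17, 31, 32, 45].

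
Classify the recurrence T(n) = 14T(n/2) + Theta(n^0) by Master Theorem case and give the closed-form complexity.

Master Theorem for T(n) = 14T(n/2) + O(n^0):

a = 14, b = 2, c = 0
log_b(a) = log_2(14) = 3.8074

Case 1: c = 0 < log_2(14) = 3.8074
T(n) = O(n^(log_2 14))

For T(n) = 14T(n/2) + O(n^0): log_2(14) = 3.8074. This is Case 1 of the Master Theorem (c < log_b(a), work dominated by leaves), giving O(n^(log_2 14)).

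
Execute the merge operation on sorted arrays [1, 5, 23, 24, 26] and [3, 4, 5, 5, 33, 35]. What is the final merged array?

Merging process:

Compare 1 vs 3: take 1 from left. Merged: [1]
Compare 5 vs 3: take 3 from right. Merged: [1, 3]
Compare 5 vs 4: take 4 from right. Merged: [1, 3, 4]
Compare 5 vs 5: take 5 from left. Merged: [1, 3, 4, 5]
Compare 23 vs 5: take 5 from right. Merged: [1, 3, 4, 5, 5]
Compare 23 vs 5: take 5 from right. Merged: [1, 3, 4, 5, 5, 5]
Compare 23 vs 33: take 23 from left. Merged: [1, 3, 4, 5, 5, 5, 23]
Compare 24 vs 33: take 24 from left. Merged: [1, 3, 4, 5, 5, 5, 23, 24]
Compare 26 vs 33: take 26 from left. Merged: [1, 3, 4, 5, 5, 5, 23, 24, 26]
Append remaining from right: [33, 35]. Merged: [1, 3, 4, 5, 5, 5, 23, 24, 26, 33, 35]

Final merged array: [1, 3, 4, 5, 5, 5, 23, 24, 26, 33, 35]
Total comparisons: 9

The merged array is [1, 3, 4, 5, 5, 5, 23, 24, 26, 33, 35], requiring 9 comparisons. The merge step runs in O(n) time where n is the total number of elements.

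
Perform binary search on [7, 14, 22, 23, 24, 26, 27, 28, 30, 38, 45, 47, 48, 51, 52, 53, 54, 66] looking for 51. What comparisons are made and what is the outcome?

Binary search for 51 in [7, 14, 22, 23, 24, 26, 27, 28, 30, 38, 45, 47, 48, 51, 52, 53, 54, 66]:

lo=0, hi=17, mid=8, arr[mid]=30 -> 30 < 51, search right half
lo=9, hi=17, mid=13, arr[mid]=51 -> Found target at index 13!

Binary search finds 51 at index 13 after 2 comparisons. The search repeatedly halves the search space by comparing with the middle element.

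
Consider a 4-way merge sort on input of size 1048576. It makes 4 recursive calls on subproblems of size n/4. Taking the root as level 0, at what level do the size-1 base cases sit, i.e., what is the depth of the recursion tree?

For divide and conquer with division factor 4:

Problem sizes at each level:
Level 0: 1048576
Level 1: 262144
Level 2: 65536
Level 3: 16384
Level 4: 4096
Level 5: 1024
Level 6: 256
Level 7: 64
Level 8: 16
Level 9: 4
Level 10: 1

The root is level 0 and the size-1 base case is level 10 (the tree spans levels 0 through 10, i.e. 11 levels counting the root), so the depth is the number of divisions: log_4(1048576) = 10

The recursion tree depth is log_4(1048576) = 10. At each level, the problem size is divided by 4, so it takes 10 divisions to reduce to a base case of size 1. The algorithm makes 4 recursive calls at each level.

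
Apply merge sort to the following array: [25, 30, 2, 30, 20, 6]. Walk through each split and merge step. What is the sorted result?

Merge sort trace:

Split: [25, 30, 2, 30, 20, 6] -> [25, 30, 2] and [30, 20, 6]
  Split: [25, 30, 2] -> [25] and [30, 2]
    Split: [30, 2] -> [30] and [2]
    Merge: [30] + [2] -> [2, 30]
  Merge: [25] + [2, 30] -> [2, 25, 30]
  Split: [30, 20, 6] -> [30] and [20, 6]
    Split: [20, 6] -> [20] and [6]
    Merge: [20] + [6] -> [6, 20]
  Merge: [30] + [6, 20] -> [6, 20, 30]
Merge: [2, 25, 30] + [6, 20, 30] -> [2, 6, 20, 25, 30, 30]

Final sorted array: [2, 6, 20, 25, 30, 30]

The merge sort proceeds by recursively splitting the array and merging sorted halves.
After all merges, the sorted array is [2, 6, 20, 25, 30, 30].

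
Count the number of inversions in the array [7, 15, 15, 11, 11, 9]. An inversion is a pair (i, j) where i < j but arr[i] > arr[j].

Finding inversions in [7, 15, 15, 11, 11, 9]:

(1, 3): arr[1]=15 > arr[3]=11
(1, 4): arr[1]=15 > arr[4]=11
(1, 5): arr[1]=15 > arr[5]=9
(2, 3): arr[2]=15 > arr[3]=11
(2, 4): arr[2]=15 > arr[4]=11
(2, 5): arr[2]=15 > arr[5]=9
(3, 5): arr[3]=11 > arr[5]=9
(4, 5): arr[4]=11 > arr[5]=9

Total inversions: 8

The array has 8 inversion(s): (1,3), (1,4), (1,5), (2,3), (2,4), (2,5), (3,5), (4,5). Each pair (i,j) satisfies i < j and arr[i] > arr[j].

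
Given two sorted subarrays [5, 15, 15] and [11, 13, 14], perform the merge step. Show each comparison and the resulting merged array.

Merging process:

Compare 5 vs 11: take 5 from left. Merged: [5]
Compare 15 vs 11: take 11 from right. Merged: [5, 11]
Compare 15 vs 13: take 13 from right. Merged: [5, 11, 13]
Compare 15 vs 14: take 14 from right. Merged: [5, 11, 13, 14]
Append remaining from left: [15, 15]. Merged: [5, 11, 13, 14, 15, 15]

Final merged array: [5, 11, 13, 14, 15, 15]
Total comparisons: 4

The merged array is [5, 11, 13, 14, 15, 15], requiring 4 comparisons. The merge step runs in O(n) time where n is the total number of elements.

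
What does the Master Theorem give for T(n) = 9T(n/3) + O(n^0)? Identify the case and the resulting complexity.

Master Theorem for T(n) = 9T(n/3) + O(n^0):

a = 9, b = 3, c = 0
log_b(a) = log_3(9) = 2.0000

Case 1: c = 0 < log_3(9) = 2.0000
T(n) = O(n^(log_3 9)) = O(n^2)

For T(n) = 9T(n/3) + O(n^0): log_3(9) = 2.0000. This is Case 1 of the Master Theorem (c < log_b(a), work dominated by leaves), giving O(n^2).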